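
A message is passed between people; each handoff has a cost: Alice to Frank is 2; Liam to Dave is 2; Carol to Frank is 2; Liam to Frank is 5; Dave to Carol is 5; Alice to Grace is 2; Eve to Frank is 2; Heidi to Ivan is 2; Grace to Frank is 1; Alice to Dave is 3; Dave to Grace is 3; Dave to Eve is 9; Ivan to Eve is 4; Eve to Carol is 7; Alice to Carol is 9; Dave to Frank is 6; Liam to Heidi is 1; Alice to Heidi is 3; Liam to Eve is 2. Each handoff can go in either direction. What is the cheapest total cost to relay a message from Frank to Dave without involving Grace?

5

Comparing a few candidate routes:
Frank - Eve - Liam - Dave: 2 + 2 + 2 = 6
Frank - Alice - Dave: 2 + 3 = 5
Frank - Dave: 6
Best route has total 5.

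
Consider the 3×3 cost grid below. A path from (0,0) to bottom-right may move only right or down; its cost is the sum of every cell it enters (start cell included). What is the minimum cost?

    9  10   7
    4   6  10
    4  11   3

Take [0,0]→[1,0]→[2,0]→[2,1]→[2,2] for a total of 9 + 4 + 4 + 11 + 3 = 31.
For comparison, the top-then-right route costs 39.

31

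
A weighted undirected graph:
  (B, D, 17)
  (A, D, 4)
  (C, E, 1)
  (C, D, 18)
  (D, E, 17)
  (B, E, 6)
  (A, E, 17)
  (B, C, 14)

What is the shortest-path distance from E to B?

6

Some routes from E to B:
E → D → B: 17 + 17 = 34
E → C → D → B: 1 + 18 + 17 = 36
E → B: 6
E → C → B: 1 + 14 = 15
Best route has total 6.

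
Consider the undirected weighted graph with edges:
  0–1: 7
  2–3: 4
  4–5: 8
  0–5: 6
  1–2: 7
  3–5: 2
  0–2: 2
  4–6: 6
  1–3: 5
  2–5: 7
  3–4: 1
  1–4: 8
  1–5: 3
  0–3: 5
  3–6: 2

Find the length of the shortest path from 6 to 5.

4

Checking several routes:
6→4→3→5: 6 + 1 + 2 = 9
6→3→1→5: 2 + 5 + 3 = 10
6→3→5: 2 + 2 = 4
6→3→0→5: 2 + 5 + 6 = 13
6→3→2→5: 2 + 4 + 7 = 13
6→3→4→5: 2 + 1 + 8 = 11
Shortest: 4.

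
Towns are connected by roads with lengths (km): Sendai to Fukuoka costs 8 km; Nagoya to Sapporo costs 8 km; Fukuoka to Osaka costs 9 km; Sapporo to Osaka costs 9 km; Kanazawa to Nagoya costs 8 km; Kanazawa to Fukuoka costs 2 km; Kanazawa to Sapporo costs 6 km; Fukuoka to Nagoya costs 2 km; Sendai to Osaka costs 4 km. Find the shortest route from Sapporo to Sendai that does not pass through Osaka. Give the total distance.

16

Paths from Sapporo to Sendai avoiding Osaka:
Sapporo-Nagoya-Kanazawa-Fukuoka-Sendai: 8 + 8 + 2 + 8 = 26
Sapporo-Kanazawa-Fukuoka-Sendai: 6 + 2 + 8 = 16
Sapporo-Kanazawa-Nagoya-Fukuoka-Sendai: 6 + 8 + 2 + 8 = 24
Sapporo-Nagoya-Fukuoka-Sendai: 8 + 2 + 8 = 18
Best route has total 16 km.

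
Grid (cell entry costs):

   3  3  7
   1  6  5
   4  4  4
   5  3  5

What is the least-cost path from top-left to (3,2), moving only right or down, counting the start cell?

One optimal route is [0,0] [1,0] [2,0] [2,1] [3,1] [3,2].
Its cost is 3 + 1 + 4 + 4 + 3 + 5 = 20.
For comparison, the top-then-right route costs 27.

20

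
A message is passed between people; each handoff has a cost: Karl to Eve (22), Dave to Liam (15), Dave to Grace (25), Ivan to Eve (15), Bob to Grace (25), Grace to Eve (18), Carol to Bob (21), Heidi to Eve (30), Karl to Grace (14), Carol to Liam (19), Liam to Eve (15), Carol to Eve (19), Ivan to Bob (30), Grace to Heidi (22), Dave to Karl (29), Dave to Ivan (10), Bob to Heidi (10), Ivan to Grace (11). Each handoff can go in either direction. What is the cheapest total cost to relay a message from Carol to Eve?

19

Some routes from Carol to Eve:
Carol-Liam-Eve: 19 + 15 = 34
Carol-Eve: 19
Carol-Bob-Heidi-Eve: 21 + 10 + 30 = 61
Carol-Liam-Dave-Ivan-Eve: 19 + 15 + 10 + 15 = 59
Shortest: 19.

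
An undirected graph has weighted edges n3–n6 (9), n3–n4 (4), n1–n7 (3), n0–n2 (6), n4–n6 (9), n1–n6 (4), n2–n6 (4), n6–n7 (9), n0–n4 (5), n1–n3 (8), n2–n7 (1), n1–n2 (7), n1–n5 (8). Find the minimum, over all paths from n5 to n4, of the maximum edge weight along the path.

Comparing a few candidate routes:
n5 → n1 → n2 → n0 → n4: max(8, 7, 6, 5) = 8
n5 → n1 → n6 → n7 → n2 → n0 → n4: max(8, 4, 9, 1, 6, 5) = 9
n5 → n1 → n6 → n2 → n0 → n4: max(8, 4, 4, 6, 5) = 8
n5 → n1 → n6 → n3 → n4: max(8, 4, 9, 4) = 9
n5 → n1 → n7 → n2 → n0 → n4: max(8, 3, 1, 6, 5) = 8
n5 → n1 → n3 → n4: max(8, 8, 4) = 8
The minimum achievable maximum is 8.

8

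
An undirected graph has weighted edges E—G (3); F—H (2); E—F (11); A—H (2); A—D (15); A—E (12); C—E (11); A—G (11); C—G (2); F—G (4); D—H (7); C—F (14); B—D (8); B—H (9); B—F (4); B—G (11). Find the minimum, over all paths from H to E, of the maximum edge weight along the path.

Checking several routes:
H-B-F-G-E: max(9, 4, 4, 3) = 9
H-B-G-E: max(9, 11, 3) = 11
H-B-G-C-E: max(9, 11, 2, 11) = 11
H-D-B-F-G-E: max(7, 8, 4, 4, 3) = 8
H-F-G-E: max(2, 4, 3) = 4
Best route has worst link 4.

4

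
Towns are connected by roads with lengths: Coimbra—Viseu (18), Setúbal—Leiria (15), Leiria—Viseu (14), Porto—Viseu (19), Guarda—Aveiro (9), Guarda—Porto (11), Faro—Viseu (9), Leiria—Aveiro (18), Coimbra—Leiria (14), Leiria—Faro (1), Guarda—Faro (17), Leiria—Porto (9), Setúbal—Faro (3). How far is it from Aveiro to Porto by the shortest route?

20

Comparing a few candidate routes:
Aveiro - Guarda - Faro - Leiria - Porto: 9 + 17 + 1 + 9 = 36
Aveiro - Leiria - Porto: 18 + 9 = 27
Aveiro - Guarda - Porto: 9 + 11 = 20
Best route has total 20.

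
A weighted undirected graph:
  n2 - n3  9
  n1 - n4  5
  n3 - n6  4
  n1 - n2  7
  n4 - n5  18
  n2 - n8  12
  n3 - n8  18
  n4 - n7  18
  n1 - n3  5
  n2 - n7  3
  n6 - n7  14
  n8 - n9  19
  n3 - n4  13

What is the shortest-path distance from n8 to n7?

15

A few of the n8→n7 routes:
n8 -> n2 -> n7: 12 + 3 = 15
n8 -> n3 -> n1 -> n2 -> n7: 18 + 5 + 7 + 3 = 33
n8 -> n3 -> n2 -> n7: 18 + 9 + 3 = 30
n8 -> n3 -> n6 -> n7: 18 + 4 + 14 = 36
The minimum is 15.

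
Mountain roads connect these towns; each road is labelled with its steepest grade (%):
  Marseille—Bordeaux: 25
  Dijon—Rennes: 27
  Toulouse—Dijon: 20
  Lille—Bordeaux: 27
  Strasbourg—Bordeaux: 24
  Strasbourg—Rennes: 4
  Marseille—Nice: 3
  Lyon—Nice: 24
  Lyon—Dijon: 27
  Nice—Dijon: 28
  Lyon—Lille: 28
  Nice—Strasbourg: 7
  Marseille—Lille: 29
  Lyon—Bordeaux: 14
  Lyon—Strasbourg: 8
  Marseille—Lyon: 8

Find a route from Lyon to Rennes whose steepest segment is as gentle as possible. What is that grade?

A few of the Lyon→Rennes routes:
Lyon→Strasbourg→Rennes: max(8, 4) = 8
Lyon→Nice→Strasbourg→Rennes: max(24, 7, 4) = 24
Lyon→Bordeaux→Strasbourg→Rennes: max(14, 24, 4) = 24
Lyon→Marseille→Nice→Strasbourg→Rennes: max(8, 3, 7, 4) = 8
Lyon→Nice→Marseille→Bordeaux→Strasbourg→Rennes: max(24, 3, 25, 24, 4) = 25
The minimum achievable maximum is 8%.

8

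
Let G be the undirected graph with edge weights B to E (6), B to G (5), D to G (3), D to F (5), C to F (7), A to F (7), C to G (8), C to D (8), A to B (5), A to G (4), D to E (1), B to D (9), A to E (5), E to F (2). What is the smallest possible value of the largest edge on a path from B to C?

Checking several routes:
B → A → F → C: max(5, 7, 7) = 7
B → A → E → D → F → C: max(5, 5, 1, 5, 7) = 7
B → A → E → F → C: max(5, 5, 2, 7) = 7
The minimum achievable maximum is 7.

7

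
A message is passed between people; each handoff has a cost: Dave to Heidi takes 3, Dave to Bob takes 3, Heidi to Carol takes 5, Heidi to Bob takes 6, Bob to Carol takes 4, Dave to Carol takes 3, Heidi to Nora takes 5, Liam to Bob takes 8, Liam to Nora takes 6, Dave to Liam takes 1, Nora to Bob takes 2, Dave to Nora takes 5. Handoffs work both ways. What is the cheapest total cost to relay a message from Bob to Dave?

Checking several routes:
Bob-Nora-Liam-Dave: 2 + 6 + 1 = 9
Bob-Dave: 3
Bob-Nora-Dave: 2 + 5 = 7
Bob-Heidi-Dave: 6 + 3 = 9
Bob-Carol-Dave: 4 + 3 = 7
Bob-Liam-Dave: 8 + 1 = 9
Shortest: 3.

3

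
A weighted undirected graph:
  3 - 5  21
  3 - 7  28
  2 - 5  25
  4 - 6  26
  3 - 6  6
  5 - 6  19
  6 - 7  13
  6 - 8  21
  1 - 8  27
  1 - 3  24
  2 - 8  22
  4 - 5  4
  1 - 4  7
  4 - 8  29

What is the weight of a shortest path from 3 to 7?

19

Checking several routes:
3-7: 28
3-6-7: 6 + 13 = 19
3-5-6-7: 21 + 19 + 13 = 53
Best route has total 19.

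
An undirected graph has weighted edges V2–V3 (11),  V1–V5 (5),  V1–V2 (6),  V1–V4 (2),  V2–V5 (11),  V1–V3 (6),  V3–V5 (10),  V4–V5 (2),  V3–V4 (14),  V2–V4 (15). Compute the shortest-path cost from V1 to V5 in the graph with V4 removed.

5

Routes from V1 to V5 avoiding V4:
V1-V2-V3-V5: 6 + 11 + 10 = 27
V1-V5: 5
V1-V2-V5: 6 + 11 = 17
V1-V3-V5: 6 + 10 = 16
V1-V3-V2-V5: 6 + 11 + 11 = 28
The minimum is 5.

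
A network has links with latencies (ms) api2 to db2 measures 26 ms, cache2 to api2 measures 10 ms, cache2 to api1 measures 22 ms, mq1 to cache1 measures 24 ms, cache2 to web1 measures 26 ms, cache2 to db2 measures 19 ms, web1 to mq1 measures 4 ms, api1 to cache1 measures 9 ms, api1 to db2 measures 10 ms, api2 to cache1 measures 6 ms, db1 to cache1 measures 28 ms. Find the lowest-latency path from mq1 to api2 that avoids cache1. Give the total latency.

40

Routes from mq1 to api2 avoiding cache1:
mq1→web1→cache2→api1→db2→api2: 4 + 26 + 22 + 10 + 26 = 88
mq1→web1→cache2→api2: 4 + 26 + 10 = 40
mq1→web1→cache2→db2→api2: 4 + 26 + 19 + 26 = 75
The minimum is 40 ms.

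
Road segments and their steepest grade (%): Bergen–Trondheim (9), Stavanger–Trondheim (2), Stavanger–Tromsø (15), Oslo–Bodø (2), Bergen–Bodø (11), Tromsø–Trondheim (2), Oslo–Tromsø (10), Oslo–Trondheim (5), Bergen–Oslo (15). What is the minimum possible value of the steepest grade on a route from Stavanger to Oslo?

Some routes from Stavanger to Oslo:
Stavanger→Tromsø→Trondheim→Oslo: max(15, 2, 5) = 15
Stavanger→Trondheim→Tromsø→Oslo: max(2, 2, 10) = 10
Stavanger→Trondheim→Oslo: max(2, 5) = 5
Stavanger→Trondheim→Bergen→Bodø→Oslo: max(2, 9, 11, 2) = 11
Stavanger→Tromsø→Oslo: max(15, 10) = 15
Smallest bottleneck: 5%.

5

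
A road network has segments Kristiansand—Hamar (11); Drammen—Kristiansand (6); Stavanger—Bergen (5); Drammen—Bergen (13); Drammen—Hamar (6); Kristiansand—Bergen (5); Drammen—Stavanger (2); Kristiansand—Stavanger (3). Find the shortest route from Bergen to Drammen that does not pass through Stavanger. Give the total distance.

11

Routes from Bergen to Drammen avoiding Stavanger:
Bergen - Drammen: 13
Bergen - Kristiansand - Hamar - Drammen: 5 + 11 + 6 = 22
Bergen - Kristiansand - Drammen: 5 + 6 = 11
Best route has total 11 km.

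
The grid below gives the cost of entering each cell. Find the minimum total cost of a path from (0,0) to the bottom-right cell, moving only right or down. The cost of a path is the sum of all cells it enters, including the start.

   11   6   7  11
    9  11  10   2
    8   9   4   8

44

One optimal route is [0,0] -> [0,1] -> [0,2] -> [1,2] -> [1,3] -> [2,3].
Its cost is 11 + 6 + 7 + 10 + 2 + 8 = 44.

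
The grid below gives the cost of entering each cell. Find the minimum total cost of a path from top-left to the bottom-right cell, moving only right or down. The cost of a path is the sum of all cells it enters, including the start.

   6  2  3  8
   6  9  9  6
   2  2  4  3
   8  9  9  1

Path r0c0 -> r1c0 -> r2c0 -> r2c1 -> r2c2 -> r2c3 -> r3c3: 6 + 6 + 2 + 2 + 4 + 3 + 1 = 24.

24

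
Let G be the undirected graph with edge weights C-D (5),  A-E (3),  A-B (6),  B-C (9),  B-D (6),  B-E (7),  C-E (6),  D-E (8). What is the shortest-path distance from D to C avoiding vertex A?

A few of the D→C routes:
D - B - C: 6 + 9 = 15
D - C: 5
D - B - E - C: 6 + 7 + 6 = 19
D - E - C: 8 + 6 = 14
The minimum is 5.

5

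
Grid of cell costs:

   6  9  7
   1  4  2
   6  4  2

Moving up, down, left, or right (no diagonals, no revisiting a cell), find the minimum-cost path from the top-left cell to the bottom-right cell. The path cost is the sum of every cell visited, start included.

15

Take [0,0] → [1,0] → [1,1] → [1,2] → [2,2] for a total of 6 + 1 + 4 + 2 + 2 = 15.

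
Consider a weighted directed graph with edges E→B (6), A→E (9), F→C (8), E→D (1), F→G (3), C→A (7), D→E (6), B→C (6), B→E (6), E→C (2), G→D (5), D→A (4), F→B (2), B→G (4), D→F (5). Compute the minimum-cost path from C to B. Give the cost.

22

Paths from C to B:
C → A → E → D → F → B: 7 + 9 + 1 + 5 + 2 = 24
C → A → E → B: 7 + 9 + 6 = 22
Shortest: 22.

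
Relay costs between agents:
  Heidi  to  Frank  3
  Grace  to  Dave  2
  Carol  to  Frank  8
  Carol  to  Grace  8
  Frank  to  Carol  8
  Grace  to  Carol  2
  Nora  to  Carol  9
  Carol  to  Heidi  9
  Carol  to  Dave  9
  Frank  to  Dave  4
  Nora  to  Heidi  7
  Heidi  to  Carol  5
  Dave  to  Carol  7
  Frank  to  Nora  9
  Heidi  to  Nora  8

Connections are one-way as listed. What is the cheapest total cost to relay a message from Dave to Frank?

15

Paths from Dave to Frank:
Dave -> Carol -> Heidi -> Frank: 7 + 9 + 3 = 19
Dave -> Carol -> Frank: 7 + 8 = 15
Shortest: 15.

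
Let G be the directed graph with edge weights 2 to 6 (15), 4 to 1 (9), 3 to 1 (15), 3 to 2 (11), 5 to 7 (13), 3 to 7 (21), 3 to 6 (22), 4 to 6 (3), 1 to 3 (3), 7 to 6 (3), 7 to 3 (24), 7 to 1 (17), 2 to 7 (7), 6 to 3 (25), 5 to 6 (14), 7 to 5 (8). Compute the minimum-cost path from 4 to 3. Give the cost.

Routes from 4 to 3:
4→1→3: 9 + 3 = 12
4→6→3: 3 + 25 = 28
The minimum is 12.

12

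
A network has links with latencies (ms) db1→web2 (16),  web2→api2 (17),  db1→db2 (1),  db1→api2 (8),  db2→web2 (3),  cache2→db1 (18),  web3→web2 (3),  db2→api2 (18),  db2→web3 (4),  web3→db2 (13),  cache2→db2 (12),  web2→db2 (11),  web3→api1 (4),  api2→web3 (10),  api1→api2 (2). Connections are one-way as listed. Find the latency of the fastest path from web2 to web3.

15

Routes from web2 to web3:
web2 - api2 - web3: 17 + 10 = 27
web2 - db2 - api2 - web3: 11 + 18 + 10 = 39
web2 - db2 - web3: 11 + 4 = 15
The minimum is 15 ms.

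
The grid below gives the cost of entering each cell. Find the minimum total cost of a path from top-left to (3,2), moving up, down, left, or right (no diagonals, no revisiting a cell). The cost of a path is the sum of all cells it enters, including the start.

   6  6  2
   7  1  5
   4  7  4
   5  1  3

24

Best path: r0c0 r0c1 r1c1 r2c1 r3c1 r3c2
Cost: 6 + 6 + 1 + 7 + 1 + 3 = 24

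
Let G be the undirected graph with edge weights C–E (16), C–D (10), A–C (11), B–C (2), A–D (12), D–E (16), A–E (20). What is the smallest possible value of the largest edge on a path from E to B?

Candidate routes:
E-A-D-C-B: max(20, 12, 10, 2) = 20
E-A-C-B: max(20, 11, 2) = 20
E-D-A-C-B: max(16, 12, 11, 2) = 16
E-C-B: max(16, 2) = 16
E-D-C-B: max(16, 10, 2) = 16
Smallest bottleneck: 16.

16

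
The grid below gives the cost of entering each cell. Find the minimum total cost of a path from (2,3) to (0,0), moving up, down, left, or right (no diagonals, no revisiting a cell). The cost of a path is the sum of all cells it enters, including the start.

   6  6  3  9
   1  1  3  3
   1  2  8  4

18

Cheapest: (2,3) -> (1,3) -> (1,2) -> (1,1) -> (1,0) -> (0,0)
  4 + 3 + 3 + 1 + 1 + 6 = 18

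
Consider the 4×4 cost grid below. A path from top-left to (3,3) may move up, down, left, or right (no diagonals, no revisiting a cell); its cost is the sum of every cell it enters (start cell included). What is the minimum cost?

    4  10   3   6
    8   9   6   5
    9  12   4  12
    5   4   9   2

Best path: [0,0] [0,1] [0,2] [1,2] [2,2] [3,2] [3,3]
Cost: 4 + 10 + 3 + 6 + 4 + 9 + 2 = 38

38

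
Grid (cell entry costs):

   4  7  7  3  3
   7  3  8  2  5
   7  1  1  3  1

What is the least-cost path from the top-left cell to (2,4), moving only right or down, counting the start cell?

Best path: (0,0) -> (0,1) -> (1,1) -> (2,1) -> (2,2) -> (2,3) -> (2,4)
Cost: 4 + 7 + 3 + 1 + 1 + 3 + 1 = 20
(Top row then right column would cost 30.)

20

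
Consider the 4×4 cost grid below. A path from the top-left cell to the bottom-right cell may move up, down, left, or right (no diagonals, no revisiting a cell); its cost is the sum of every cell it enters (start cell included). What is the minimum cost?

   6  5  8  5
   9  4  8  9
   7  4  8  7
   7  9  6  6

Best path: (0,0) → (0,1) → (1,1) → (2,1) → (2,2) → (3,2) → (3,3)
Cost: 6 + 5 + 4 + 4 + 8 + 6 + 6 = 39

39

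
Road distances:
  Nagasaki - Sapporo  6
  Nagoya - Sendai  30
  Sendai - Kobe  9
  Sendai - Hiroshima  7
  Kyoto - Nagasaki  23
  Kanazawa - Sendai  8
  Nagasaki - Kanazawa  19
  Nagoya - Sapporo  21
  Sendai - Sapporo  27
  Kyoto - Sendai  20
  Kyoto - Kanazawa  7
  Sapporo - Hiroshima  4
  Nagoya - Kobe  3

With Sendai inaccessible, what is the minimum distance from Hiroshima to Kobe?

28

Paths from Hiroshima to Kobe avoiding Sendai:
Hiroshima - Sapporo - Nagoya - Kobe: 4 + 21 + 3 = 28
Best route has total 28.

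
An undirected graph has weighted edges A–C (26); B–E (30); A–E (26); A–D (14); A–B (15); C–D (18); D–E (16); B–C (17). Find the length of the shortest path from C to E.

34

Some routes from C to E:
C-A-E: 26 + 26 = 52
C-D-E: 18 + 16 = 34
C-B-E: 17 + 30 = 47
Shortest: 34.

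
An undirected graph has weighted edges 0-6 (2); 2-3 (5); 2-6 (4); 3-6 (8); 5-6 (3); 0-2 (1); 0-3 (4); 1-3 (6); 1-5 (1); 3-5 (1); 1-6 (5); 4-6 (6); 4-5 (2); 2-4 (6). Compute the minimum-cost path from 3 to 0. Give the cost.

Checking several routes:
3-0: 4
3-5-6-2-0: 1 + 3 + 4 + 1 = 9
3-5-1-6-0: 1 + 1 + 5 + 2 = 9
3-5-4-2-0: 1 + 2 + 6 + 1 = 10
3-5-6-0: 1 + 3 + 2 = 6
3-2-0: 5 + 1 = 6
Shortest: 4.

4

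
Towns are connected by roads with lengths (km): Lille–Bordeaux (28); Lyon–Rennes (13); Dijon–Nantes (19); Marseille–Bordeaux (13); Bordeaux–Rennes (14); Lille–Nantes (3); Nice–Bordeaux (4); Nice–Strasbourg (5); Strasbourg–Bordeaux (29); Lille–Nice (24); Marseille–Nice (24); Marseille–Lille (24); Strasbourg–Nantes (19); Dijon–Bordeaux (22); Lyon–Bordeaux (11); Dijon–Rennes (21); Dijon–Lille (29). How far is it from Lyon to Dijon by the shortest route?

A few of the Lyon→Dijon routes:
Lyon - Bordeaux - Dijon: 11 + 22 = 33
Lyon - Rennes - Dijon: 13 + 21 = 34
Lyon - Bordeaux - Rennes - Dijon: 11 + 14 + 21 = 46
Best route has total 33 km.

33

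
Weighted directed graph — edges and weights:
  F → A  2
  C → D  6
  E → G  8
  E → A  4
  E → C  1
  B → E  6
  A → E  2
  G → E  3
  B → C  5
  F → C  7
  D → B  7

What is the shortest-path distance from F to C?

Paths from F to C:
F-C: 7
F-A-E-C: 2 + 2 + 1 = 5
Best route has total 5.

5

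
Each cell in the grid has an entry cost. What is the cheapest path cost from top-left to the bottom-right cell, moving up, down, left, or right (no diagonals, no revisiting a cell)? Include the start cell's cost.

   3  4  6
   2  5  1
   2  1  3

Cheapest: [0,0] [1,0] [2,0] [2,1] [2,2]
  3 + 2 + 2 + 1 + 3 = 11

11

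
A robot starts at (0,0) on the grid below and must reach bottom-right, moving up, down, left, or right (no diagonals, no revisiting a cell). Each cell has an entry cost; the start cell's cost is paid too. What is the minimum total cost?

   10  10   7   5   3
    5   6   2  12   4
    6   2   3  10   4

One optimal route is [0,0]→[1,0]→[1,1]→[1,2]→[2,2]→[2,3]→[2,4].
Its cost is 10 + 5 + 6 + 2 + 3 + 10 + 4 = 40.

40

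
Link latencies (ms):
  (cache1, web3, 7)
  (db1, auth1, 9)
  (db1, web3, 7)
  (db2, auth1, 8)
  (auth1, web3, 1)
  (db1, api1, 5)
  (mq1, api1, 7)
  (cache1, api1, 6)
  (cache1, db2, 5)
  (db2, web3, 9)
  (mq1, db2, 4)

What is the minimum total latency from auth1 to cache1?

8

A few of the auth1→cache1 routes:
auth1→web3→db2→cache1: 1 + 9 + 5 = 15
auth1→web3→db1→api1→cache1: 1 + 7 + 5 + 6 = 19
auth1→db2→cache1: 8 + 5 = 13
auth1→web3→cache1: 1 + 7 = 8
Best route has total 8 ms.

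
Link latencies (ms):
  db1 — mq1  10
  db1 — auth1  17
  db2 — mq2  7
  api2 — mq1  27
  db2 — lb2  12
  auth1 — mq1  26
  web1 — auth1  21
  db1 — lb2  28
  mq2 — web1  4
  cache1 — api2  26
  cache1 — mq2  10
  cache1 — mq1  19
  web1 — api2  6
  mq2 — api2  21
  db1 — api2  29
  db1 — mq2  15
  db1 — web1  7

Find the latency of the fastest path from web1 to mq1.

17

Some routes from web1 to mq1:
web1 → mq2 → cache1 → mq1: 4 + 10 + 19 = 33
web1 → api2 → mq1: 6 + 27 = 33
web1 → db1 → mq1: 7 + 10 = 17
web1 → mq2 → db1 → mq1: 4 + 15 + 10 = 29
Shortest: 17 ms.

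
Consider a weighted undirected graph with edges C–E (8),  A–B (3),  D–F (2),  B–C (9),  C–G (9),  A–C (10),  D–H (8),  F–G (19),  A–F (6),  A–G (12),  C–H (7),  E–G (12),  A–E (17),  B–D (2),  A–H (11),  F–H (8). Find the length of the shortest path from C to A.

10

Some routes from C to A:
C-B-A: 9 + 3 = 12
C-A: 10
C-H-A: 7 + 11 = 18
Shortest: 10.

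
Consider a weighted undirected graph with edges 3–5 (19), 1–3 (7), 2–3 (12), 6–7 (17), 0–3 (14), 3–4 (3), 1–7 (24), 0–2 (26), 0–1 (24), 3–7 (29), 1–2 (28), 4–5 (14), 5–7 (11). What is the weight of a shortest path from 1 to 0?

21

Some routes from 1 to 0:
1 - 3 - 0: 7 + 14 = 21
1 - 0: 24
1 - 2 - 0: 28 + 26 = 54
1 - 3 - 2 - 0: 7 + 12 + 26 = 45
The minimum is 21.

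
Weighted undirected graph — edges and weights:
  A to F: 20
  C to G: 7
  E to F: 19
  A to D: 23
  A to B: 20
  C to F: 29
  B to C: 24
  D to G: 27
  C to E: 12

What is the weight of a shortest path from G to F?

36

Some routes from G to F:
G - C - E - F: 7 + 12 + 19 = 38
G - C - F: 7 + 29 = 36
G - D - A - B - C - F: 27 + 23 + 20 + 24 + 29 = 123
G - C - B - A - F: 7 + 24 + 20 + 20 = 71
G - D - A - F: 27 + 23 + 20 = 70
Best route has total 36.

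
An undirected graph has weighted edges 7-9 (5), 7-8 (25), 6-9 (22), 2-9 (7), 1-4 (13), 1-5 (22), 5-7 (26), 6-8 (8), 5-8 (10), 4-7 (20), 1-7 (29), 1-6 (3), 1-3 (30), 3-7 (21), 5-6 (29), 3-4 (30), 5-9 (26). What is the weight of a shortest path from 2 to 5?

Some routes from 2 to 5:
2-9-6-8-5: 7 + 22 + 8 + 10 = 47
2-9-7-5: 7 + 5 + 26 = 38
2-9-7-8-5: 7 + 5 + 25 + 10 = 47
2-9-6-1-5: 7 + 22 + 3 + 22 = 54
2-9-5: 7 + 26 = 33
Shortest: 33.

33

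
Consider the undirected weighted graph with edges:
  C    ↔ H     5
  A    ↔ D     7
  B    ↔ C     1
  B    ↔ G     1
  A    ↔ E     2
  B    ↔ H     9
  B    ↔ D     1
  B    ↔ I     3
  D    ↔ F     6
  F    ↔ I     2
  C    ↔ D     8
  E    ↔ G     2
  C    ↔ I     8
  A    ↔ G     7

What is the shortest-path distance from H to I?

9

Checking several routes:
H - C - B - D - F - I: 5 + 1 + 1 + 6 + 2 = 15
H - C - I: 5 + 8 = 13
H - B - I: 9 + 3 = 12
H - C - D - B - I: 5 + 8 + 1 + 3 = 17
H - C - B - I: 5 + 1 + 3 = 9
The minimum is 9.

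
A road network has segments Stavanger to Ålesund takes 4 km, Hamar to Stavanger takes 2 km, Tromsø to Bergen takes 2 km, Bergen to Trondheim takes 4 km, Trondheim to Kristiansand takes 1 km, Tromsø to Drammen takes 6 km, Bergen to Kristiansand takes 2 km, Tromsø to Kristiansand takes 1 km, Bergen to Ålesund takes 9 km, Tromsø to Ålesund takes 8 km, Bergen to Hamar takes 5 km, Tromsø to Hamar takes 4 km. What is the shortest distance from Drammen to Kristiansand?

Comparing a few candidate routes:
Drammen-Tromsø-Bergen-Kristiansand: 6 + 2 + 2 = 10
Drammen-Tromsø-Bergen-Trondheim-Kristiansand: 6 + 2 + 4 + 1 = 13
Drammen-Tromsø-Kristiansand: 6 + 1 = 7
Drammen-Tromsø-Hamar-Bergen-Kristiansand: 6 + 4 + 5 + 2 = 17
The minimum is 7 km.

7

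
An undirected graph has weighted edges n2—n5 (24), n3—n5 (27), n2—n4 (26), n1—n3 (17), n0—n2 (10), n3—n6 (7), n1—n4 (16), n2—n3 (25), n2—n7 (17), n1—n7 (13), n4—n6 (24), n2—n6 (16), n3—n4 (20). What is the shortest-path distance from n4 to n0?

Comparing a few candidate routes:
n4→n2→n0: 26 + 10 = 36
n4→n6→n2→n0: 24 + 16 + 10 = 50
n4→n3→n2→n0: 20 + 25 + 10 = 55
n4→n1→n7→n2→n0: 16 + 13 + 17 + 10 = 56
n4→n3→n6→n2→n0: 20 + 7 + 16 + 10 = 53
Best route has total 36.

36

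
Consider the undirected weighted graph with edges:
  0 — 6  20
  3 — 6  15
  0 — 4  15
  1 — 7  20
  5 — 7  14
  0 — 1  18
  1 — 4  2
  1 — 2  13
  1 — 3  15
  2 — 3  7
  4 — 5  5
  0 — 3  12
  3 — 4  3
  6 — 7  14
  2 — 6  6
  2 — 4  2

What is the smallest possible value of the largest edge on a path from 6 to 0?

Some routes from 6 to 0:
6 - 2 - 1 - 4 - 3 - 0: max(6, 13, 2, 3, 12) = 13
6 - 7 - 5 - 4 - 1 - 2 - 3 - 0: max(14, 14, 5, 2, 13, 7, 12) = 14
6 - 2 - 3 - 0: max(6, 7, 12) = 12
6 - 7 - 5 - 4 - 3 - 0: max(14, 14, 5, 3, 12) = 14
6 - 7 - 5 - 4 - 2 - 3 - 0: max(14, 14, 5, 2, 7, 12) = 14
6 - 2 - 4 - 3 - 0: max(6, 2, 3, 12) = 12
Smallest bottleneck: 12.

12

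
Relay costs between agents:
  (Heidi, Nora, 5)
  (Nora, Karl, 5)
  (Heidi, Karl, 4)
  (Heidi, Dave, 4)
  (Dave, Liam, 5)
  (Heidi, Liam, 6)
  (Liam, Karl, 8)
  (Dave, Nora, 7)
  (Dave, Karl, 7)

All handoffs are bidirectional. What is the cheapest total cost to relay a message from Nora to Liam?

A few of the Nora→Liam routes:
Nora→Heidi→Liam: 5 + 6 = 11
Nora→Karl→Heidi→Liam: 5 + 4 + 6 = 15
Nora→Karl→Dave→Liam: 5 + 7 + 5 = 17
Nora→Karl→Liam: 5 + 8 = 13
Nora→Heidi→Dave→Liam: 5 + 4 + 5 = 14
Nora→Dave→Liam: 7 + 5 = 12
Shortest: 11.

11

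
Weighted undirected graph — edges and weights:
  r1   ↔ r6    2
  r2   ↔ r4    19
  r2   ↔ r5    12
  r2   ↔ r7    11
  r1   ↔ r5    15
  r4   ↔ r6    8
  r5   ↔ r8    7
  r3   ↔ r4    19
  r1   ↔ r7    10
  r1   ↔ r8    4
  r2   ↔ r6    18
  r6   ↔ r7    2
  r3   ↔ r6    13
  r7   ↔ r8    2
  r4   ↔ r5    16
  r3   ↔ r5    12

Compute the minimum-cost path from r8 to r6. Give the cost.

4

Some routes from r8 to r6:
r8 -> r5 -> r1 -> r6: 7 + 15 + 2 = 24
r8 -> r7 -> r6: 2 + 2 = 4
r8 -> r1 -> r7 -> r6: 4 + 10 + 2 = 16
r8 -> r1 -> r6: 4 + 2 = 6
r8 -> r7 -> r1 -> r6: 2 + 10 + 2 = 14
Best route has total 4.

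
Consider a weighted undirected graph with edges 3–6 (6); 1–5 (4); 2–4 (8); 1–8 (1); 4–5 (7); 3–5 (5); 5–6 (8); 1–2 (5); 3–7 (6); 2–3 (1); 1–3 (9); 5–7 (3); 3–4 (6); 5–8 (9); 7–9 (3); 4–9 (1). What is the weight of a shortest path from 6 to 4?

12

A few of the 6→4 routes:
6→5→4: 8 + 7 = 15
6→3→2→4: 6 + 1 + 8 = 15
6→3→4: 6 + 6 = 12
6→5→7→9→4: 8 + 3 + 3 + 1 = 15
Shortest: 12.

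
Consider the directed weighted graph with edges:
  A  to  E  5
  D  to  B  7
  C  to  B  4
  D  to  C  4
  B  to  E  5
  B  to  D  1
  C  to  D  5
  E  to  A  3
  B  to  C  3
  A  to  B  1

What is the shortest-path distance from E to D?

5

Routes from E to D:
E-A-B-C-D: 3 + 1 + 3 + 5 = 12
E-A-B-D: 3 + 1 + 1 = 5
Shortest: 5.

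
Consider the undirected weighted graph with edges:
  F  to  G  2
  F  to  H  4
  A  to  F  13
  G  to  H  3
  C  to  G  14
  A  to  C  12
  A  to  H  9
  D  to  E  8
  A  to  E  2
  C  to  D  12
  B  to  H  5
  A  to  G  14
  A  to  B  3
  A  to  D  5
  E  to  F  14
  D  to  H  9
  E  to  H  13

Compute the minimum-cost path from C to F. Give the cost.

Some routes from C to F:
C → A → B → H → F: 12 + 3 + 5 + 4 = 24
C → A → B → H → G → F: 12 + 3 + 5 + 3 + 2 = 25
C → G → F: 14 + 2 = 16
C → G → H → F: 14 + 3 + 4 = 21
C → D → H → F: 12 + 9 + 4 = 25
The minimum is 16.

16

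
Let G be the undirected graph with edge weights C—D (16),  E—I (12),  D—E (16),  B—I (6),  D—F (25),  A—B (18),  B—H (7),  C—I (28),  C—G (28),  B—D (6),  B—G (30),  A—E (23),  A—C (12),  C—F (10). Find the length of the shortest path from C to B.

Some routes from C to B:
C -> F -> D -> B: 10 + 25 + 6 = 41
C -> I -> B: 28 + 6 = 34
C -> D -> B: 16 + 6 = 22
C -> A -> B: 12 + 18 = 30
Shortest: 22.

22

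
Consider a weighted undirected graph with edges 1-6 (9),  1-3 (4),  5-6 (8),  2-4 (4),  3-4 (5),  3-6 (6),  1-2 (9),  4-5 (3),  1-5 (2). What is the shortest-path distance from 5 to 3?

6

Checking several routes:
5-1-3: 2 + 4 = 6
5-1-6-3: 2 + 9 + 6 = 17
5-4-3: 3 + 5 = 8
5-6-3: 8 + 6 = 14
Shortest: 6.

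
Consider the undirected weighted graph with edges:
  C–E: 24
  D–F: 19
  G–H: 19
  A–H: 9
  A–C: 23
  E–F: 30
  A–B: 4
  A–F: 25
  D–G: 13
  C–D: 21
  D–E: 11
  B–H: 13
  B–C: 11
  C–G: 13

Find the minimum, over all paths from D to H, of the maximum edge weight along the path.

13

A few of the D→H routes:
D - G - C - B - H: max(13, 13, 11, 13) = 13
D - G - C - B - A - H: max(13, 13, 11, 4, 9) = 13
D - C - G - H: max(21, 13, 19) = 21
D - G - H: max(13, 19) = 19
Best route has worst link 13.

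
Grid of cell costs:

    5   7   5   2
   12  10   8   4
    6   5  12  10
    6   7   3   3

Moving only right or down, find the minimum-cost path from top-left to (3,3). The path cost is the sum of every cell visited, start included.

36

Cheapest: r0c0 -> r0c1 -> r0c2 -> r0c3 -> r1c3 -> r2c3 -> r3c3
  5 + 7 + 5 + 2 + 4 + 10 + 3 = 36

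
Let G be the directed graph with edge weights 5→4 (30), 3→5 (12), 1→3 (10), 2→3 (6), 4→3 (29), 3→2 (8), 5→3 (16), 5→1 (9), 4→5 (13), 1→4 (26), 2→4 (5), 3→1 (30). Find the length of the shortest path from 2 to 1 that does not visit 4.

27

Routes from 2 to 1 avoiding 4:
2 - 3 - 1: 6 + 30 = 36
2 - 3 - 5 - 1: 6 + 12 + 9 = 27
The minimum is 27.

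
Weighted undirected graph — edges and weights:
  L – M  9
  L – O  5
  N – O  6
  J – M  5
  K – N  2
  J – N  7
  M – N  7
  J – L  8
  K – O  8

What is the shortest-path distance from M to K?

Checking several routes:
M → N → K: 7 + 2 = 9
M → J → N → K: 5 + 7 + 2 = 14
M → N → O → K: 7 + 6 + 8 = 21
Best route has total 9.

9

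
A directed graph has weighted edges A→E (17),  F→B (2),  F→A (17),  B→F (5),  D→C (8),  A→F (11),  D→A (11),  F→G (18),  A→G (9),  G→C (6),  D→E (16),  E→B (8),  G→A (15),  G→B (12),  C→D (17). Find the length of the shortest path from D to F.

22

Routes from D to F:
D → E → B → F: 16 + 8 + 5 = 29
D → A → G → B → F: 11 + 9 + 12 + 5 = 37
D → A → F: 11 + 11 = 22
D → A → E → B → F: 11 + 17 + 8 + 5 = 41
The minimum is 22.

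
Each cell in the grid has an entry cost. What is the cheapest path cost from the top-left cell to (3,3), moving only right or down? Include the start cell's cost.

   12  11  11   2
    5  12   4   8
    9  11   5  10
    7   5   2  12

52

Best path: r0c0 -> r1c0 -> r1c1 -> r1c2 -> r2c2 -> r3c2 -> r3c3
Cost: 12 + 5 + 12 + 4 + 5 + 2 + 12 = 52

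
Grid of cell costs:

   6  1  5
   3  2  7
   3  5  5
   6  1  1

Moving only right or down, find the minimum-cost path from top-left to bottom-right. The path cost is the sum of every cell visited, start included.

Path [0,0] → [0,1] → [1,1] → [2,1] → [3,1] → [3,2]: 6 + 1 + 2 + 5 + 1 + 1 = 16.
For comparison, the top-then-right route costs 25.

16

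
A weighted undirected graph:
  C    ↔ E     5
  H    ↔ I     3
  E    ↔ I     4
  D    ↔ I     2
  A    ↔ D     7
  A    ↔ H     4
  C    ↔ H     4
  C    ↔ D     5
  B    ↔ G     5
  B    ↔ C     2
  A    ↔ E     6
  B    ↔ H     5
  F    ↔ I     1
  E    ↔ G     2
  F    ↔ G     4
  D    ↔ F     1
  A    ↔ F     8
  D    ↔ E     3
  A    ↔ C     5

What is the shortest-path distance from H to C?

A few of the H→C routes:
H - B - C: 5 + 2 = 7
H - C: 4
H - A - C: 4 + 5 = 9
H - I - F - D - C: 3 + 1 + 1 + 5 = 10
H - I - D - C: 3 + 2 + 5 = 10
Shortest: 4.

4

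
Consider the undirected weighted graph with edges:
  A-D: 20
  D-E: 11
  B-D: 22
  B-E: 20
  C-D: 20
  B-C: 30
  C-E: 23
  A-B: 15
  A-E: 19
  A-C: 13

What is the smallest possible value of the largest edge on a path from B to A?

15

A few of the B→A routes:
B -> D -> A: max(22, 20) = 22
B -> A: max(15) = 15
B -> E -> A: max(20, 19) = 20
B -> E -> D -> A: max(20, 11, 20) = 20
B -> D -> E -> A: max(22, 11, 19) = 22
B -> E -> D -> C -> A: max(20, 11, 20, 13) = 20
Best route has worst link 15.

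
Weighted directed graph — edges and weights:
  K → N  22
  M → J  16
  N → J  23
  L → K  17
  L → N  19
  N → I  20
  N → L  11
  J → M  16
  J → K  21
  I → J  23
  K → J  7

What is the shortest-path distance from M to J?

16

Paths from M to J:
M→J: 16
Shortest: 16.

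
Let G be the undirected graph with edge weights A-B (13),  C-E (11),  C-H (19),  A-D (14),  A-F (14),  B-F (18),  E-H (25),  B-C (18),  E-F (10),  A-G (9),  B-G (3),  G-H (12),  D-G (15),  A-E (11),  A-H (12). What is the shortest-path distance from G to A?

9

Checking several routes:
G - B - A: 3 + 13 = 16
G - B - F - A: 3 + 18 + 14 = 35
G - H - A: 12 + 12 = 24
G - D - A: 15 + 14 = 29
G - A: 9
Shortest: 9.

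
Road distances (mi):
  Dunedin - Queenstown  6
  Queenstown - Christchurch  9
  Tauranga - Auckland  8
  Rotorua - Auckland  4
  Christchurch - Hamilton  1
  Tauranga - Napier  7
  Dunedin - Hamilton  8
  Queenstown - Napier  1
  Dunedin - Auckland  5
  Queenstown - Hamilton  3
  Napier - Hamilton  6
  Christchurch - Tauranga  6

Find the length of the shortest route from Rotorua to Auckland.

Paths from Rotorua to Auckland:
Rotorua -> Auckland: 4
Shortest: 4 mi.

4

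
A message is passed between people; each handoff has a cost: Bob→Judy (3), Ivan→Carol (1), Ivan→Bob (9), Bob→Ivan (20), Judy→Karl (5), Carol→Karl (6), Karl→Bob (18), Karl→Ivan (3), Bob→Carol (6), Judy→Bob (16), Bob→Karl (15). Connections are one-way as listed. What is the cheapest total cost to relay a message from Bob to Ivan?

11

Routes from Bob to Ivan:
Bob→Karl→Ivan: 15 + 3 = 18
Bob→Judy→Karl→Ivan: 3 + 5 + 3 = 11
Bob→Carol→Karl→Ivan: 6 + 6 + 3 = 15
Bob→Ivan: 20
The minimum is 11.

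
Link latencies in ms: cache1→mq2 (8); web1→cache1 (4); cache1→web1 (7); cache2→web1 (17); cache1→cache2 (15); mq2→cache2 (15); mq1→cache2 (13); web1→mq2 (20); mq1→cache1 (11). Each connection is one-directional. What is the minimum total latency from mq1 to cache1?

11

Candidate routes:
mq1 -> cache1: 11
mq1 -> cache2 -> web1 -> cache1: 13 + 17 + 4 = 34
Shortest: 11 ms.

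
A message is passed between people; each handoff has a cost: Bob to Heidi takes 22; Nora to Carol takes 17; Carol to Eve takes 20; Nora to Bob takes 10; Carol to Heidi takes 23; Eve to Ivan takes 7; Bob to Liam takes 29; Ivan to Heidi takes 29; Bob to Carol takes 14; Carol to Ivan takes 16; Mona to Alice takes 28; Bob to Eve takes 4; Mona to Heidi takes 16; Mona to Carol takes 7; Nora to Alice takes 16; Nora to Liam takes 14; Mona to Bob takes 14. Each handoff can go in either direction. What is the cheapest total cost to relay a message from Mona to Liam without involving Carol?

38

Some routes from Mona to Liam avoiding Carol:
Mona - Bob - Nora - Liam: 14 + 10 + 14 = 38
Mona - Bob - Liam: 14 + 29 = 43
Mona - Alice - Nora - Liam: 28 + 16 + 14 = 58
Best route has total 38.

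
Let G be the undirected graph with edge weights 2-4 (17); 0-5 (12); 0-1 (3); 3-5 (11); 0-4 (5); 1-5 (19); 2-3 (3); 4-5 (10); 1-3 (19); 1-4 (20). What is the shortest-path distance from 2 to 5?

14

Checking several routes:
2 - 3 - 5: 3 + 11 = 14
2 - 4 - 0 - 5: 17 + 5 + 12 = 34
2 - 3 - 1 - 0 - 5: 3 + 19 + 3 + 12 = 37
2 - 3 - 1 - 0 - 4 - 5: 3 + 19 + 3 + 5 + 10 = 40
2 - 4 - 5: 17 + 10 = 27
Best route has total 14.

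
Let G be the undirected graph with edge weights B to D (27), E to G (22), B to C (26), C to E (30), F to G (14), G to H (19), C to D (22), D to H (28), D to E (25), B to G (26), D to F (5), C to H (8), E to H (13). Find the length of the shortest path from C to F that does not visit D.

Checking several routes:
C → H → E → G → F: 8 + 13 + 22 + 14 = 57
C → B → G → F: 26 + 26 + 14 = 66
C → H → G → F: 8 + 19 + 14 = 41
C → E → G → F: 30 + 22 + 14 = 66
Best route has total 41.

41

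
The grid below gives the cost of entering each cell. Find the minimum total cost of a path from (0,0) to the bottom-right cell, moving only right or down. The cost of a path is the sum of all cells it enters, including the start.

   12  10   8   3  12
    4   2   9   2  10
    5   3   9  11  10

Best path: (0,0) (1,0) (1,1) (1,2) (1,3) (1,4) (2,4)
Cost: 12 + 4 + 2 + 9 + 2 + 10 + 10 = 49
For comparison, the top-then-right route costs 65.

49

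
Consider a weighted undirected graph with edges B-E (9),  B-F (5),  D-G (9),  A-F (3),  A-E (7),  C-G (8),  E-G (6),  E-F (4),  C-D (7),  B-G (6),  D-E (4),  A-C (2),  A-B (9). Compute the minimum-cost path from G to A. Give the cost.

A few of the G→A routes:
G -> C -> A: 8 + 2 = 10
G -> B -> F -> A: 6 + 5 + 3 = 14
G -> E -> A: 6 + 7 = 13
G -> E -> F -> A: 6 + 4 + 3 = 13
Best route has total 10.

10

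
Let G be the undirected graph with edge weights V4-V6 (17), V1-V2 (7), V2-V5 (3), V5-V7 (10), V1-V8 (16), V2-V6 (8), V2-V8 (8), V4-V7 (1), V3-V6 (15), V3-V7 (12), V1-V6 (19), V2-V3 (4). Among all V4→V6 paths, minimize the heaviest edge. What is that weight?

Checking several routes:
V4-V7-V5-V2-V6: max(1, 10, 3, 8) = 10
V4-V7-V3-V2-V6: max(1, 12, 4, 8) = 12
V4-V7-V3-V6: max(1, 12, 15) = 15
The minimum achievable maximum is 10.

10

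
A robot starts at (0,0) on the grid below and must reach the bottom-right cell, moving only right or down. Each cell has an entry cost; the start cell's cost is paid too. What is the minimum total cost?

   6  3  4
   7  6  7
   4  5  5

Best path: (0,0) → (0,1) → (0,2) → (1,2) → (2,2)
Cost: 6 + 3 + 4 + 7 + 5 = 25

25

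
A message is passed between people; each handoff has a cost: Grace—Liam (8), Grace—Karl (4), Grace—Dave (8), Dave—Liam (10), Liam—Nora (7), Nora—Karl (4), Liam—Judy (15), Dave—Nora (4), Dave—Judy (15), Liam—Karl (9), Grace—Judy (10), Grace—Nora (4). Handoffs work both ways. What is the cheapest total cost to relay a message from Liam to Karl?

9

Checking several routes:
Liam - Nora - Karl: 7 + 4 = 11
Liam - Grace - Nora - Karl: 8 + 4 + 4 = 16
Liam - Nora - Grace - Karl: 7 + 4 + 4 = 15
Liam - Grace - Karl: 8 + 4 = 12
Liam - Karl: 9
Best route has total 9.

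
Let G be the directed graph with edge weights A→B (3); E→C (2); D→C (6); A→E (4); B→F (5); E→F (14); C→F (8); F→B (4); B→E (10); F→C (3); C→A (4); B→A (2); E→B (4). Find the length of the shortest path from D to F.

A few of the D→F routes:
D-C-A-E-F: 6 + 4 + 4 + 14 = 28
D-C-F: 6 + 8 = 14
D-C-A-E-B-F: 6 + 4 + 4 + 4 + 5 = 23
D-C-A-B-F: 6 + 4 + 3 + 5 = 18
The minimum is 14.

14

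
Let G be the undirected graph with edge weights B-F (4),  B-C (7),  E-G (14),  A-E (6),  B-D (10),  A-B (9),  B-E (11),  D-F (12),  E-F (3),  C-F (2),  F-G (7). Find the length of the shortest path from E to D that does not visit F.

21

Candidate routes:
E - A - B - D: 6 + 9 + 10 = 25
E - B - D: 11 + 10 = 21
Shortest: 21.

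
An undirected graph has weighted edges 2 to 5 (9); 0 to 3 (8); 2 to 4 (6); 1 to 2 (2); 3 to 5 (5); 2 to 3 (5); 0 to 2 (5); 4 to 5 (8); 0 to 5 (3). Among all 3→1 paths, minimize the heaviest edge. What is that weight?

5

Comparing a few candidate routes:
3 → 5 → 4 → 2 → 1: max(5, 8, 6, 2) = 8
3 → 0 → 5 → 4 → 2 → 1: max(8, 3, 8, 6, 2) = 8
3 → 5 → 0 → 2 → 1: max(5, 3, 5, 2) = 5
3 → 2 → 1: max(5, 2) = 5
Best route has worst link 5.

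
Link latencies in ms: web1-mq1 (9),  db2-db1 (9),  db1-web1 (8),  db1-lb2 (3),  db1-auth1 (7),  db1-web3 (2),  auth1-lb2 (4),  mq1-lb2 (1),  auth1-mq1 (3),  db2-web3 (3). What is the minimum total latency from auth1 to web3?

Comparing a few candidate routes:
auth1 - lb2 - db1 - db2 - web3: 4 + 3 + 9 + 3 = 19
auth1 - db1 - db2 - web3: 7 + 9 + 3 = 19
auth1 - lb2 - db1 - web3: 4 + 3 + 2 = 9
auth1 - mq1 - lb2 - db1 - db2 - web3: 3 + 1 + 3 + 9 + 3 = 19
auth1 - db1 - web3: 7 + 2 = 9
auth1 - mq1 - lb2 - db1 - web3: 3 + 1 + 3 + 2 = 9
Shortest: 9 ms.

9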